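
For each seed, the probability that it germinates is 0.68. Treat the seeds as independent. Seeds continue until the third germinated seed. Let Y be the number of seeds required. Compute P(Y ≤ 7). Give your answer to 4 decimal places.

Finishing within 7 seeds ⇔ at least 3 successes in the first 7. With X ~ Binomial(7, 0.68), P(Y ≤ 7) = 1 − P(X ≤ 2).
  k=0: C(7,0)·0.68^0·0.32^7 = 0.000344
  k=1: C(7,1)·0.68^1·0.32^6 = 0.005111
  k=2: C(7,2)·0.68^2·0.32^5 = 0.032583
1 − 0.038037 = 0.961963

0.9620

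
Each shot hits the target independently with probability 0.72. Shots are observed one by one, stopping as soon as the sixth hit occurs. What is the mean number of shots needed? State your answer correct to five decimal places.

8.33333

Y = total shots until the sixth success; negative binomial with r=6, p=0.72.
E[Y] = r / p = 6 / 0.72 = 8.3333333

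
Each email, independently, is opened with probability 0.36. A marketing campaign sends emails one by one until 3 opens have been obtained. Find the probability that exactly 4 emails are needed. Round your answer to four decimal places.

Y = trial on which the third success occurs; negative binomial, r=3, p=0.36.
P(Y=4) = C(3,2) · p^3 · (1−p)^1
= 3 · 0.046656 · 0.64 = 0.089580

0.0896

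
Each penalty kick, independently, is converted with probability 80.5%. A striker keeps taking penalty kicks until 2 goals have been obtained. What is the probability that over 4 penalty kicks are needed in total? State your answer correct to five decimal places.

0.02532

Needing more than 4 penalty kicks ⇔ fewer than 2 successes in the first 4. With X ~ Binomial(4, 0.805), P(Y > 4) = P(X ≤ 1).
  k=0: C(4,0)·0.805^0·0.195^4 = 0.0014459
  k=1: C(4,1)·0.805^1·0.195^3 = 0.0238759
P(X ≤ 1) = 0.0253218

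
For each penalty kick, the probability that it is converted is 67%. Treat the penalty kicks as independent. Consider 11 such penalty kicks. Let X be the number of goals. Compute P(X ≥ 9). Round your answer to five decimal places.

0.24134

X ~ Binomial(11, 0.67); P(X ≥ 9) = Σ C(11,k) p^k (1−p)^(11−k) over k:
  k=9: C(11,9)·0.67^9·0.33^2 = 0.1629535
  k=10: C(11,10)·0.67^10·0.33^1 = 0.0661690
  k=11: C(11,11)·0.67^11·0.33^0 = 0.0122130
Total = 0.2413356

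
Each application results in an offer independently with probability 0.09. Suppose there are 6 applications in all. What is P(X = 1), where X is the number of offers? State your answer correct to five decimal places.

X ~ Binomial(n=6, p=0.09).
P(X=1) = C(6,1) · p^1 · (1−p)^5
= 6 · 0.09 · 0.62403 = 0.3369774

0.33698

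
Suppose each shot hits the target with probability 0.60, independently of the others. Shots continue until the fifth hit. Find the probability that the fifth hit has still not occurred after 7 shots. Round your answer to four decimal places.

0.5801

Needing more than 7 shots ⇔ fewer than 5 successes in the first 7. With X ~ Binomial(7, 0.60), P(Y > 7) = P(X ≤ 4).
  k=0: C(7,0)·0.60^0·0.40^7 = 0.001638
  k=1: C(7,1)·0.60^1·0.40^6 = 0.017203
  k=2: C(7,2)·0.60^2·0.40^5 = 0.077414
  k=3: C(7,3)·0.60^3·0.40^4 = 0.193536
  k=4: C(7,4)·0.60^4·0.40^3 = 0.290304
P(X ≤ 4) = 0.580096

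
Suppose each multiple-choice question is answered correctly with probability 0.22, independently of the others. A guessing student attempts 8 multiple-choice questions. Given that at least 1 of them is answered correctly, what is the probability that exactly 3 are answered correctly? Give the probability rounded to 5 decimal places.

X ~ Binomial(8, 0.22). Want P(X=3 | X≥1) = P(X=3) / P(X≥1).
P(X=3) = C(8,3)·0.22^3·0.78^5 = 0.1721587
P(X≥1) = 1 − 0.1370114 = 0.8629886
Ratio = 0.1721587 / 0.8629886 = 0.1994913

0.19949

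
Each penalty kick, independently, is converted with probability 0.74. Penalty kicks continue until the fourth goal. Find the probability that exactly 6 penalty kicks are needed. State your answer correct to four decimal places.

Y = trial on which the fourth success occurs; negative binomial, r=4, p=0.74.
P(Y=6) = C(5,3) · p^4 · (1−p)^2
= 10 · 0.29987 · 0.0676 = 0.202709

0.2027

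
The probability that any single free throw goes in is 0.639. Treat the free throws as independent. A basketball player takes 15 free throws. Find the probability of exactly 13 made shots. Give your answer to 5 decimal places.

0.04052

X ~ Binomial(n=15, p=0.639).
P(X=13) = C(15,13) · p^13 · (1−p)^2
= 105 · 0.0029615 · 0.13032 = 0.0405242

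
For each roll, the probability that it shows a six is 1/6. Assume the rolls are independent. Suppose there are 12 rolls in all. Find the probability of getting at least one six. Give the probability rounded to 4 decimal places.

0.8878

P(at least one) = 1 − P(none) = 1 − (1 − 0.166667)^12
= 1 − 0.112157 = 0.887843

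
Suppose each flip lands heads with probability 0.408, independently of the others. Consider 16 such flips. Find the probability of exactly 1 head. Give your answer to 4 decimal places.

0.0025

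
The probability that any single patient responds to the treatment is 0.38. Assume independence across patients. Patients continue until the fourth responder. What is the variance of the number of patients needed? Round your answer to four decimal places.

17.1745

Y = total patients until the fourth success; negative binomial with r=4, p=0.38.
Var(Y) = r(1−p)/p² = 4·0.62 / 0.38² = 17.174515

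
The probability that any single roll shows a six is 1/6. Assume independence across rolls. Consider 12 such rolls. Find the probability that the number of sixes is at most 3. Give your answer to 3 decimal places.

0.875

X ~ Binomial(12, 0.166667); P(X ≤ 3) = Σ C(12,k) p^k (1−p)^(12−k) over k:
  k=0: C(12,0)·0.166667^0·0.833333^12 = 0.11216
  k=1: C(12,1)·0.166667^1·0.833333^11 = 0.26918
  k=2: C(12,2)·0.166667^2·0.833333^10 = 0.29609
  k=3: C(12,3)·0.166667^3·0.833333^9 = 0.19740
Total = 0.87482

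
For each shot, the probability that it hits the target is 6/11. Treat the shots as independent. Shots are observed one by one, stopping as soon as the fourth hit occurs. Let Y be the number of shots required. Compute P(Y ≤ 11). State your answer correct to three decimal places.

Finishing within 11 shots ⇔ at least 4 successes in the first 11. With X ~ Binomial(11, 0.545455), P(Y ≤ 11) = 1 − P(X ≤ 3).
  k=0: C(11,0)·0.545455^0·0.454545^11 = 0.00017
  k=1: C(11,1)·0.545455^1·0.454545^10 = 0.00226
  k=2: C(11,2)·0.545455^2·0.454545^9 = 0.01355
  k=3: C(11,3)·0.545455^3·0.454545^8 = 0.04880
1 − 0.06478 = 0.93522

0.935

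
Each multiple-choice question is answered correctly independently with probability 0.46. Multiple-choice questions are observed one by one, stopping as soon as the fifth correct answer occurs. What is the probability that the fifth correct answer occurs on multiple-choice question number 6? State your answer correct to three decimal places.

0.056

Y = trial on which the fifth success occurs; negative binomial, r=5, p=0.46.
P(Y=6) = C(5,4) · p^5 · (1−p)^1
= 5 · 0.020596 · 0.54 = 0.05561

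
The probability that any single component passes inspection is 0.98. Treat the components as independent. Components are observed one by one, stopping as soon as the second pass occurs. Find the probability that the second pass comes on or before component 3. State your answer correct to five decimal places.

0.99882

Finishing within 3 components ⇔ at least 2 successes in the first 3. With X ~ Binomial(3, 0.98), P(Y ≤ 3) = 1 − P(X ≤ 1).
  k=0: C(3,0)·0.98^0·0.02^3 = 0.0000080
  k=1: C(3,1)·0.98^1·0.02^2 = 0.0011760
1 − 0.0011840 = 0.9988160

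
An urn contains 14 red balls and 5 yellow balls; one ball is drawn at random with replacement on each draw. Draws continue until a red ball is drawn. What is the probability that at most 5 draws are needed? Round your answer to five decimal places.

Y = number of draws to the first success; geometric, p = 0.736842.
P(Y ≤ 5) = 1 − (1−p)^5 = 1 − 0.0012621 = 0.9987379

0.99874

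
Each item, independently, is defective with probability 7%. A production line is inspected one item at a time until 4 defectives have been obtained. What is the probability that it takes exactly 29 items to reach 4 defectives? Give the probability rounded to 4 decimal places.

0.0128

Y = trial on which the fourth success occurs; negative binomial, r=4, p=0.07.
P(Y=29) = C(28,3) · p^4 · (1−p)^25
= 3276 · 2.401e-05 · 0.16296 = 0.012818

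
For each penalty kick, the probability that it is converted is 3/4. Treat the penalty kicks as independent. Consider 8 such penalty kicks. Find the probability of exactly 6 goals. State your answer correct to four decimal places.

X ~ Binomial(n=8, p=0.75).
P(X=6) = C(8,6) · p^6 · (1−p)^2
= 28 · 0.17798 · 0.0625 = 0.311462

0.3115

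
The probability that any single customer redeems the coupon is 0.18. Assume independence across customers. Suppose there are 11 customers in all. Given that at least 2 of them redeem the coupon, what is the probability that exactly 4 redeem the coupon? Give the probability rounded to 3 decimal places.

X ~ Binomial(11, 0.18). Want P(X=4 | X≥2) = P(X=4) / P(X≥2).
P(X=4) = C(11,4)·0.18^4·0.82^7 = 0.08636
P(X≥2) = 1 − 0.11271 − 0.27215 = 0.61515
Ratio = 0.08636 / 0.61515 = 0.14039

0.140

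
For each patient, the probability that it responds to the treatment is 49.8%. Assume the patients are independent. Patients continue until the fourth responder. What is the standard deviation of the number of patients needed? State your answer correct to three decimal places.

Y = total patients until the fourth success; negative binomial with r=4, p=0.498.
SD(Y) = √[r(1−p)/p²] = √(8.09664) = 2.84546

2.845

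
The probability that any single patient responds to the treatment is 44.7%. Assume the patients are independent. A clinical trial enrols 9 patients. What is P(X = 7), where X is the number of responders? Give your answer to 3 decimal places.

X ~ Binomial(n=9, p=0.447).
P(X=7) = C(9,7) · p^7 · (1−p)^2
= 36 · 0.0035658 · 0.30581 = 0.03926

0.039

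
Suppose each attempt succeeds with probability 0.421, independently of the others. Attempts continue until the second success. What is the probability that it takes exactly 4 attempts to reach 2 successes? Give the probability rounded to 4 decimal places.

Y = trial on which the second success occurs; negative binomial, r=2, p=0.421.
P(Y=4) = C(3,1) · p^2 · (1−p)^2
= 3 · 0.17724 · 0.33524 = 0.178255

0.1783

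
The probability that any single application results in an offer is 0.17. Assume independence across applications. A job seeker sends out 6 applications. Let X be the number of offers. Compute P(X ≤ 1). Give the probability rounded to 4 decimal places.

0.7287

X ~ Binomial(6, 0.17); P(X ≤ 1) = Σ C(6,k) p^k (1−p)^(6−k) over k:
  k=0: C(6,0)·0.17^0·0.83^6 = 0.326940
  k=1: C(6,1)·0.17^1·0.83^5 = 0.401782
Total = 0.728723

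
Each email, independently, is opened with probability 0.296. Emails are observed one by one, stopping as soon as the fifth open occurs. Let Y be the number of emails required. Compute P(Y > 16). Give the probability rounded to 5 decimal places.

Needing more than 16 emails ⇔ fewer than 5 successes in the first 16. With X ~ Binomial(16, 0.296), P(Y > 16) = P(X ≤ 4).
  k=0: C(16,0)·0.296^0·0.704^16 = 0.0036405
  k=1: C(16,1)·0.296^1·0.704^15 = 0.0244907
  k=2: C(16,2)·0.296^2·0.704^14 = 0.0772293
  k=3: C(16,3)·0.296^3·0.704^13 = 0.1515332
  k=4: C(16,4)·0.296^4·0.704^12 = 0.2070666
P(X ≤ 4) = 0.4639603

0.46396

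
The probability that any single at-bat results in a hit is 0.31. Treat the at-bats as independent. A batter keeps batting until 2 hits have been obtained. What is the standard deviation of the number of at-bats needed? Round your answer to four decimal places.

3.7895

Y = total at-bats until the second success; negative binomial with r=2, p=0.31.
SD(Y) = √[r(1−p)/p²] = √(14.360042) = 3.789465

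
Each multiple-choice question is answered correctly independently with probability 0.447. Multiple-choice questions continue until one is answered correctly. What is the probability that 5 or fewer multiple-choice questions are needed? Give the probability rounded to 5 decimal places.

Y = number of multiple-choice questions to the first success; geometric, p = 0.447.
P(Y ≤ 5) = 1 − (1−p)^5 = 1 − 0.0517161 = 0.9482839

0.94828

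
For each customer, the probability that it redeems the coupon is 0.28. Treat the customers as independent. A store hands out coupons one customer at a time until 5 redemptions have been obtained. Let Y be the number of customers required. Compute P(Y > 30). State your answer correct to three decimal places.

0.050

Needing more than 30 customers ⇔ fewer than 5 successes in the first 30. With X ~ Binomial(30, 0.28), P(Y > 30) = P(X ≤ 4).
  k=0: C(30,0)·0.28^0·0.72^30 = 0.00005
  k=1: C(30,1)·0.28^1·0.72^29 = 0.00061
  k=2: C(30,2)·0.28^2·0.72^28 = 0.00345
  k=3: C(30,3)·0.28^3·0.72^27 = 0.01253
  k=4: C(30,4)·0.28^4·0.72^26 = 0.03289
P(X ≤ 4) = 0.04954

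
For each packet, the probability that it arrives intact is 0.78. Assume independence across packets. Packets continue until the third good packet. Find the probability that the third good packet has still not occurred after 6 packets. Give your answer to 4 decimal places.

Needing more than 6 packets ⇔ fewer than 3 successes in the first 6. With X ~ Binomial(6, 0.78), P(Y > 6) = P(X ≤ 2).
  k=0: C(6,0)·0.78^0·0.22^6 = 0.000113
  k=1: C(6,1)·0.78^1·0.22^5 = 0.002412
  k=2: C(6,2)·0.78^2·0.22^4 = 0.021378
P(X ≤ 2) = 0.023903

0.0239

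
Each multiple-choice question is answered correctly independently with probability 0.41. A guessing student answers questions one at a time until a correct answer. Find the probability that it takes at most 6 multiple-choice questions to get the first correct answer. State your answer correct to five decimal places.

0.95782

Y = number of multiple-choice questions to the first success; geometric, p = 0.41.
P(Y ≤ 6) = 1 − (1−p)^6 = 1 − 0.0421805 = 0.9578195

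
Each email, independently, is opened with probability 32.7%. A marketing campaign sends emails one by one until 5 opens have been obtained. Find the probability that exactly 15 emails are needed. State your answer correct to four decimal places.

0.0713

Y = trial on which the fifth success occurs; negative binomial, r=5, p=0.327.
P(Y=15) = C(14,4) · p^5 · (1−p)^10
= 1001 · 0.0037389 · 0.019061 = 0.071338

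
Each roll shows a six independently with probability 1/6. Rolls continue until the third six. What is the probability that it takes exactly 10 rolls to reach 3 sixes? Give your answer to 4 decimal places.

Y = trial on which the third success occurs; negative binomial, r=3, p=0.166667.
P(Y=10) = C(9,2) · p^3 · (1−p)^7
= 36 · 0.0046296 · 0.27908 = 0.046514

0.0465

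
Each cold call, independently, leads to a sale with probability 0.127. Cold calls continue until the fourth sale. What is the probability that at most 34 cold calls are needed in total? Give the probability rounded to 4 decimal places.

0.6422

Finishing within 34 cold calls ⇔ at least 4 successes in the first 34. With X ~ Binomial(34, 0.127), P(Y ≤ 34) = 1 − P(X ≤ 3).
  k=0: C(34,0)·0.127^0·0.873^34 = 0.009874
  k=1: C(34,1)·0.127^1·0.873^33 = 0.048837
  k=2: C(34,2)·0.127^2·0.873^32 = 0.117227
  k=3: C(34,3)·0.127^3·0.873^31 = 0.181905
1 − 0.357843 = 0.642157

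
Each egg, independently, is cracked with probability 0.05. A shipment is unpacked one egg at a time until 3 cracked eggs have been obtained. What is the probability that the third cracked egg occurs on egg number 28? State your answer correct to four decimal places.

0.0122

Y = trial on which the third success occurs; negative binomial, r=3, p=0.05.
P(Y=28) = C(27,2) · p^3 · (1−p)^25
= 351 · 0.000125 · 0.27739 = 0.012170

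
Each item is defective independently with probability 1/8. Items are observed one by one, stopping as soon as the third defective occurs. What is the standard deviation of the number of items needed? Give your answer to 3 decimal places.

Y = total items until the third success; negative binomial with r=3, p=0.125.
SD(Y) = √[r(1−p)/p²] = √(168.00000) = 12.96148

12.961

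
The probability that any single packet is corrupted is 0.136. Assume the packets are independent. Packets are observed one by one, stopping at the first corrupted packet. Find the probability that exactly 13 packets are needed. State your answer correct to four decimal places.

0.0235

Geometric (trials to first success), p = 0.136.
P(Y = 13) = (1−p)^12 · p = 0.17305 · 0.136 = 0.023534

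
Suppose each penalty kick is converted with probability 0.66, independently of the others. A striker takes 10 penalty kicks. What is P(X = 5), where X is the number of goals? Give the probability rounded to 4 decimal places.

X ~ Binomial(n=10, p=0.66).
P(X=5) = C(10,5) · p^5 · (1−p)^5
= 252 · 0.12523 · 0.0045435 = 0.143389

0.1434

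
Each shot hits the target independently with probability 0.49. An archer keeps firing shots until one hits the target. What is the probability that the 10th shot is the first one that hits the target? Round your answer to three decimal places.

Geometric (trials to first success), p = 0.49.
P(Y = 10) = (1−p)^9 · p = 0.0023342 · 0.49 = 0.00114

0.001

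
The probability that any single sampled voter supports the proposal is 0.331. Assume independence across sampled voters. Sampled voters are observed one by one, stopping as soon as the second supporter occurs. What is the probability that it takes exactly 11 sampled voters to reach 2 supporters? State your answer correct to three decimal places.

0.029

Y = trial on which the second success occurs; negative binomial, r=2, p=0.331.
P(Y=11) = C(10,1) · p^2 · (1−p)^9
= 10 · 0.10956 · 0.026843 = 0.02941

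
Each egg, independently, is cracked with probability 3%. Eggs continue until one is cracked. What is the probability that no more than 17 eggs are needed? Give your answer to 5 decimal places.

0.40417

Y = number of eggs to the first success; geometric, p = 0.03.
P(Y ≤ 17) = 1 − (1−p)^17 = 1 − 0.5958260 = 0.4041740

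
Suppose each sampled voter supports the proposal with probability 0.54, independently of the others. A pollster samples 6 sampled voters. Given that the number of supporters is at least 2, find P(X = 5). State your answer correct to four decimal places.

X ~ Binomial(6, 0.54). Want P(X=5 | X≥2) = P(X=5) / P(X≥2).
P(X=5) = C(6,5)·0.54^5·0.46^1 = 0.126730
P(X≥2) = 1 − 0.009474 − 0.066732 = 0.923794
Ratio = 0.126730 / 0.923794 = 0.137184

0.1372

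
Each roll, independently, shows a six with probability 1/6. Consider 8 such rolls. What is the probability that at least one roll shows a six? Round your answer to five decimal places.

0.76743

P(at least one) = 1 − P(none) = 1 − (1 − 0.166667)^8
= 1 − 0.2325680 = 0.7674320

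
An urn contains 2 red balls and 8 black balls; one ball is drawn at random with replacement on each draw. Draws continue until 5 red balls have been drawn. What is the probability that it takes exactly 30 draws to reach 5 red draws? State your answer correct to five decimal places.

0.02871

Y = trial on which the fifth success occurs; negative binomial, r=5, p=0.20.
P(Y=30) = C(29,4) · p^5 · (1−p)^25
= 23751 · 0.00032 · 0.0037779 = 0.0287132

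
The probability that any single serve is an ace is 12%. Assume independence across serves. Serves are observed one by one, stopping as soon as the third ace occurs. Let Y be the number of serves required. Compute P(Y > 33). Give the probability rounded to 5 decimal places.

0.22549

Needing more than 33 serves ⇔ fewer than 3 successes in the first 33. With X ~ Binomial(33, 0.12), P(Y > 33) = P(X ≤ 2).
  k=0: C(33,0)·0.12^0·0.88^33 = 0.0147207
  k=1: C(33,1)·0.12^1·0.88^32 = 0.0662431
  k=2: C(33,2)·0.12^2·0.88^31 = 0.1445304
P(X ≤ 2) = 0.2254942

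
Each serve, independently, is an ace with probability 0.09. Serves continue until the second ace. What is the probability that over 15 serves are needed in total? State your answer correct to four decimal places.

Needing more than 15 serves ⇔ fewer than 2 successes in the first 15. With X ~ Binomial(15, 0.09), P(Y > 15) = P(X ≤ 1).
  k=0: C(15,0)·0.09^0·0.91^15 = 0.243008
  k=1: C(15,1)·0.09^1·0.91^14 = 0.360507
P(X ≤ 1) = 0.603515

0.6035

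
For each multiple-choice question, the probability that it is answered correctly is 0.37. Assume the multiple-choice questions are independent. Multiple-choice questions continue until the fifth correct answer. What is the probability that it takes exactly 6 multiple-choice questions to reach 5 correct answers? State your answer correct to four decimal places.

0.0218

Y = trial on which the fifth success occurs; negative binomial, r=5, p=0.37.
P(Y=6) = C(5,4) · p^5 · (1−p)^1
= 5 · 0.0069344 · 0.63 = 0.021843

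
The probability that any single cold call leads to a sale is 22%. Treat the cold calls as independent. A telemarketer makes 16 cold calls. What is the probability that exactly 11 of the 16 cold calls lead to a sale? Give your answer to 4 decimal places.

X ~ Binomial(n=16, p=0.22).
P(X=11) = C(16,11) · p^11 · (1−p)^5
= 4368 · 5.8432e-08 · 0.28872 = 0.000074

0.0001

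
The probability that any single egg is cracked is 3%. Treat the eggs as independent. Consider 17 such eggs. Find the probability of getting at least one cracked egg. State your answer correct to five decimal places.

0.40417

P(at least one) = 1 − P(none) = 1 − (1 − 0.03)^17
= 1 − 0.5958260 = 0.4041740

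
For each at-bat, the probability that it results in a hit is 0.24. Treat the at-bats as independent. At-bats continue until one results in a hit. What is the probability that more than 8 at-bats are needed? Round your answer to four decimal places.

0.1113

Y = number of at-bats to the first success; geometric, p = 0.24.
P(Y > 8) = P(first 8 all fail) = (1−p)^8 = 0.111303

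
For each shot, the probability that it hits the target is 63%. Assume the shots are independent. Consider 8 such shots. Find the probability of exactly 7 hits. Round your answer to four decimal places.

X ~ Binomial(n=8, p=0.63).
P(X=7) = C(8,7) · p^7 · (1−p)^1
= 8 · 0.03939 · 0.37 = 0.116594

0.1166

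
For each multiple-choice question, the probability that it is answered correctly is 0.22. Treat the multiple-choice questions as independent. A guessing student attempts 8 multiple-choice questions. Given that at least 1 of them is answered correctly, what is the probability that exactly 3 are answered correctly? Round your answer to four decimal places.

0.1995

X ~ Binomial(8, 0.22). Want P(X=3 | X≥1) = P(X=3) / P(X≥1).
P(X=3) = C(8,3)·0.22^3·0.78^5 = 0.172159
P(X≥1) = 1 − 0.137011 = 0.862989
Ratio = 0.172159 / 0.862989 = 0.199491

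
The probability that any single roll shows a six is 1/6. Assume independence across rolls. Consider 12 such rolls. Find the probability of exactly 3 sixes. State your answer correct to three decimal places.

0.197

X ~ Binomial(n=12, p=0.166667).
P(X=3) = C(12,3) · p^3 · (1−p)^9
= 220 · 0.0046296 · 0.19381 = 0.19740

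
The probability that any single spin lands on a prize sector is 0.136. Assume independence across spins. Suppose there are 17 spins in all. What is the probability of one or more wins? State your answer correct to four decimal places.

P(at least one) = 1 − P(none) = 1 − (1 − 0.136)^17
= 1 − 0.083317 = 0.916683

0.9167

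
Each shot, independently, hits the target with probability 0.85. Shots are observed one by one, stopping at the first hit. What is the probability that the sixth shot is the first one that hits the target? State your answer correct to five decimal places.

0.00006

Geometric (trials to first success), p = 0.85.
P(Y = 6) = (1−p)^5 · p = 7.5937e-05 · 0.85 = 0.0000645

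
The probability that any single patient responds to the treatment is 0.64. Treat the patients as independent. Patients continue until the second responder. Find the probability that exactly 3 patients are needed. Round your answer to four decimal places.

0.2949

Y = trial on which the second success occurs; negative binomial, r=2, p=0.64.
P(Y=3) = C(2,1) · p^2 · (1−p)^1
= 2 · 0.4096 · 0.36 = 0.294912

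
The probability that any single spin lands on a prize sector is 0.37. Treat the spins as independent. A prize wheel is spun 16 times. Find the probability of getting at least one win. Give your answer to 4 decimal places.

0.9994

P(at least one) = 1 − P(none) = 1 − (1 − 0.37)^16
= 1 − 0.000616 = 0.999384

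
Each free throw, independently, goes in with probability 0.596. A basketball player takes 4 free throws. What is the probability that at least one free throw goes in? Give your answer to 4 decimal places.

0.9734

P(at least one) = 1 − P(none) = 1 − (1 − 0.596)^4
= 1 − 0.026639 = 0.973361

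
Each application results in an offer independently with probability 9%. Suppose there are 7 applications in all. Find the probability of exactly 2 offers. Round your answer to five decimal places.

0.10615

X ~ Binomial(n=7, p=0.09).
P(X=2) = C(7,2) · p^2 · (1−p)^5
= 21 · 0.0081 · 0.62403 = 0.1061479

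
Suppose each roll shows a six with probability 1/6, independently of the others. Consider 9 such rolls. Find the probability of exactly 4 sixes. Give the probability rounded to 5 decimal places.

0.03907

X ~ Binomial(n=9, p=0.166667).
P(X=4) = C(9,4) · p^4 · (1−p)^5
= 126 · 0.0007716 · 0.40188 = 0.0390714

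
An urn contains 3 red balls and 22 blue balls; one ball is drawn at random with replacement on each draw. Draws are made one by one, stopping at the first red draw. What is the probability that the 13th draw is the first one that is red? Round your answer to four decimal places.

Geometric (trials to first success), p = 0.12.
P(Y = 13) = (1−p)^12 · p = 0.21567 · 0.12 = 0.025881

0.0259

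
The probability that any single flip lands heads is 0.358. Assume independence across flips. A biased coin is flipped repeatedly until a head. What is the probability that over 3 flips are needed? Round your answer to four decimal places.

0.2646

Y = number of flips to the first success; geometric, p = 0.358.
P(Y > 3) = P(first 3 all fail) = (1−p)^3 = 0.264609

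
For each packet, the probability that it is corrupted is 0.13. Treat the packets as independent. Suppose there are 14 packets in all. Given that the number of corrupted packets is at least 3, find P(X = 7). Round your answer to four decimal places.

0.0030

X ~ Binomial(14, 0.13). Want P(X=7 | X≥3) = P(X=7) / P(X≥3).
P(X=7) = C(14,7)·0.13^7·0.87^7 = 0.000812
P(X≥3) = 1 − 0.142321 − 0.297729 − 0.289174 = 0.270776
Ratio = 0.000812 / 0.270776 = 0.003000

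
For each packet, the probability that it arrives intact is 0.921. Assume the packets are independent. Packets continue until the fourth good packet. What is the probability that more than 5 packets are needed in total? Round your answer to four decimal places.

Needing more than 5 packets ⇔ fewer than 4 successes in the first 5. With X ~ Binomial(5, 0.921), P(Y > 5) = P(X ≤ 3).
  k=0: C(5,0)·0.921^0·0.079^5 = 0.000003
  k=1: C(5,1)·0.921^1·0.079^4 = 0.000179
  k=2: C(5,2)·0.921^2·0.079^3 = 0.004182
  k=3: C(5,3)·0.921^3·0.079^2 = 0.048757
P(X ≤ 3) = 0.053121

0.0531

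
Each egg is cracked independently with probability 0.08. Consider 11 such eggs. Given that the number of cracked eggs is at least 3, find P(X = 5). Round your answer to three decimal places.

0.018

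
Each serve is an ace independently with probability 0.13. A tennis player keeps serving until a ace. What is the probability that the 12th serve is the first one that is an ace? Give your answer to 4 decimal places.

Geometric (trials to first success), p = 0.13.
P(Y = 12) = (1−p)^11 · p = 0.21613 · 0.13 = 0.028097

0.0281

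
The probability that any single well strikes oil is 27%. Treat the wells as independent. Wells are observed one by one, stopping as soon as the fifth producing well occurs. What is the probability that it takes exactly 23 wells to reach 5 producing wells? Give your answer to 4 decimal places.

0.0364

Y = trial on which the fifth success occurs; negative binomial, r=5, p=0.27.
P(Y=23) = C(22,4) · p^5 · (1−p)^18
= 7315 · 0.0014349 · 0.0034659 = 0.036378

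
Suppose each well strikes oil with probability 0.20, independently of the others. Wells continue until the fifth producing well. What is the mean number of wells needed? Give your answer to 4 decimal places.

25.0000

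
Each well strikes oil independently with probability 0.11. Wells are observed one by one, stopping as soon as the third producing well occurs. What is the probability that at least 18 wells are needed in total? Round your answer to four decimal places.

0.7142

Needing more than 17 wells ⇔ fewer than 3 successes in the first 17. With X ~ Binomial(17, 0.11), P(Y > 17) = P(X ≤ 2).
  k=0: C(17,0)·0.11^0·0.89^17 = 0.137921
  k=1: C(17,1)·0.11^1·0.89^16 = 0.289789
  k=2: C(17,2)·0.11^2·0.89^15 = 0.286533
P(X ≤ 2) = 0.714243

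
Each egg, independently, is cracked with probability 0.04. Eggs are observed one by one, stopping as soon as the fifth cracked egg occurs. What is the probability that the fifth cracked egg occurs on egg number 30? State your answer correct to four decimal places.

0.0009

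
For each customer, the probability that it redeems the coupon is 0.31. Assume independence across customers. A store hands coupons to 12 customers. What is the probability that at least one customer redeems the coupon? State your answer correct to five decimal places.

0.98835

P(at least one) = 1 − P(none) = 1 − (1 − 0.31)^12
= 1 − 0.0116463 = 0.9883537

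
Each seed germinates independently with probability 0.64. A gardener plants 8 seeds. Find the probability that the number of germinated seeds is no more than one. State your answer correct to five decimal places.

X ~ Binomial(8, 0.64); P(X ≤ 1) = Σ C(8,k) p^k (1−p)^(8−k) over k:
  k=0: C(8,0)·0.64^0·0.36^8 = 0.0002821
  k=1: C(8,1)·0.64^1·0.36^7 = 0.0040122
Total = 0.0042944

0.00429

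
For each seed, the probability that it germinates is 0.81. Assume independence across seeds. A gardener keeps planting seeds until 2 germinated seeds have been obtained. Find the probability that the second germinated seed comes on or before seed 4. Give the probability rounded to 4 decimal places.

Finishing within 4 seeds ⇔ at least 2 successes in the first 4. With X ~ Binomial(4, 0.81), P(Y ≤ 4) = 1 − P(X ≤ 1).
  k=0: C(4,0)·0.81^0·0.19^4 = 0.001303
  k=1: C(4,1)·0.81^1·0.19^3 = 0.022223
1 − 0.023526 = 0.976474

0.9765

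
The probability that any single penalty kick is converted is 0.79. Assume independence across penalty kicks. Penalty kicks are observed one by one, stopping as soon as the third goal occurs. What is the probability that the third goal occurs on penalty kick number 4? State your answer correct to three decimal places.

Y = trial on which the third success occurs; negative binomial, r=3, p=0.79.
P(Y=4) = C(3,2) · p^3 · (1−p)^1
= 3 · 0.49304 · 0.21 = 0.31061

0.311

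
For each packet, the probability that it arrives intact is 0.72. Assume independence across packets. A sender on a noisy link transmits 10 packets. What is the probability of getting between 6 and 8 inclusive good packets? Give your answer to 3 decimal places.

0.699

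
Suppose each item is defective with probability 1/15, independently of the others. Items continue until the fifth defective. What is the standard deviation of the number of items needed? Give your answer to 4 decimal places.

Y = total items until the fifth success; negative binomial with r=5, p=0.066667.
SD(Y) = √[r(1−p)/p²] = √(1050.000000) = 32.403703

32.4037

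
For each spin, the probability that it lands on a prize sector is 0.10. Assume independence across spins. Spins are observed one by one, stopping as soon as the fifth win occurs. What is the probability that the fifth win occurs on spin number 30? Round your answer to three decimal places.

0.017

Y = trial on which the fifth success occurs; negative binomial, r=5, p=0.10.
P(Y=30) = C(29,4) · p^5 · (1−p)^25
= 23751 · 1e-05 · 0.07179 = 0.01705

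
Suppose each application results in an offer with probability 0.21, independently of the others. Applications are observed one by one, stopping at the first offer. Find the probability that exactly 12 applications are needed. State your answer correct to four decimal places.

Geometric (trials to first success), p = 0.21.
P(Y = 12) = (1−p)^11 · p = 0.074799 · 0.21 = 0.015708

0.0157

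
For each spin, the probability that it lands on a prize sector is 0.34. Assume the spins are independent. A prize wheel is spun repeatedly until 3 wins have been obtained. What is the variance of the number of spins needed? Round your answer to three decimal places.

Y = total spins until the third success; negative binomial with r=3, p=0.34.
Var(Y) = r(1−p)/p² = 3·0.66 / 0.34² = 17.12803

17.128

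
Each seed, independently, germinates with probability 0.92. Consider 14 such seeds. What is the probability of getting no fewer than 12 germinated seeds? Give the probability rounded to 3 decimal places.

0.904

X ~ Binomial(14, 0.92); P(X ≥ 12) = Σ C(14,k) p^k (1−p)^(14−k) over k:
  k=12: C(14,12)·0.92^12·0.08^2 = 0.21413
  k=13: C(14,13)·0.92^13·0.08^1 = 0.37884
  k=14: C(14,14)·0.92^14·0.08^0 = 0.31119
Total = 0.90417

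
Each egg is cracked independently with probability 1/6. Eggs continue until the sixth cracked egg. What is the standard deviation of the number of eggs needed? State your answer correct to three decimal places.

13.416

Y = total eggs until the sixth success; negative binomial with r=6, p=0.166667.
SD(Y) = √[r(1−p)/p²] = √(180.00000) = 13.41641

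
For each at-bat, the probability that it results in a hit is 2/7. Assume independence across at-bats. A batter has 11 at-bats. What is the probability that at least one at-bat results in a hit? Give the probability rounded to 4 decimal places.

0.9753

P(at least one) = 1 − P(none) = 1 − (1 − 0.285714)^11
= 1 − 0.024694 = 0.975306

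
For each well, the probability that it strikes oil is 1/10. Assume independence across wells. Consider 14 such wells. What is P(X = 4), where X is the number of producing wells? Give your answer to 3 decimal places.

0.035

X ~ Binomial(n=14, p=0.10).
P(X=4) = C(14,4) · p^4 · (1−p)^10
= 1001 · 0.0001 · 0.34868 = 0.03490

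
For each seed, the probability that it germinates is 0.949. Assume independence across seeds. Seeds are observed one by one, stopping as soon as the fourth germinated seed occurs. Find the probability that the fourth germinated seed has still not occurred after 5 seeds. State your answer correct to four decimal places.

0.0235

Needing more than 5 seeds ⇔ fewer than 4 successes in the first 5. With X ~ Binomial(5, 0.949), P(Y > 5) = P(X ≤ 3).
  k=0: C(5,0)·0.949^0·0.051^5 = 0.000000
  k=1: C(5,1)·0.949^1·0.051^4 = 0.000032
  k=2: C(5,2)·0.949^2·0.051^3 = 0.001195
  k=3: C(5,3)·0.949^3·0.051^2 = 0.022230
P(X ≤ 3) = 0.023457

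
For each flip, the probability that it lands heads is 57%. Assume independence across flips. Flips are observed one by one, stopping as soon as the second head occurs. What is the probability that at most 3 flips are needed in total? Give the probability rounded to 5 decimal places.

0.60431

Finishing within 3 flips ⇔ at least 2 successes in the first 3. With X ~ Binomial(3, 0.57), P(Y ≤ 3) = 1 − P(X ≤ 1).
  k=0: C(3,0)·0.57^0·0.43^3 = 0.0795070
  k=1: C(3,1)·0.57^1·0.43^2 = 0.3161790
1 − 0.3956860 = 0.6043140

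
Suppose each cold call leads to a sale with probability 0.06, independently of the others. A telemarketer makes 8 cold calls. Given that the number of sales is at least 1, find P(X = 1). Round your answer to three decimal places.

0.797

X ~ Binomial(8, 0.06). Want P(X=1 | X≥1) = P(X=1) / P(X≥1).
P(X=1) = C(8,1)·0.06^1·0.94^7 = 0.31127
P(X≥1) = 1 − 0.60957 = 0.39043
Ratio = 0.31127 / 0.39043 = 0.79725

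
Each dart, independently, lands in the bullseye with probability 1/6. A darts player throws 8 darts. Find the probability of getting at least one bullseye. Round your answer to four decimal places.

0.7674

P(at least one) = 1 − P(none) = 1 − (1 − 0.166667)^8
= 1 − 0.232568 = 0.767432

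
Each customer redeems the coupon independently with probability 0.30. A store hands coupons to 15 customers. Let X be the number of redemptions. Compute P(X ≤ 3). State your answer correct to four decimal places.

0.2969

X ~ Binomial(15, 0.30); P(X ≤ 3) = Σ C(15,k) p^k (1−p)^(15−k) over k:
  k=0: C(15,0)·0.30^0·0.70^15 = 0.004748
  k=1: C(15,1)·0.30^1·0.70^14 = 0.030520
  k=2: C(15,2)·0.30^2·0.70^13 = 0.091560
  k=3: C(15,3)·0.30^3·0.70^12 = 0.170040
Total = 0.296868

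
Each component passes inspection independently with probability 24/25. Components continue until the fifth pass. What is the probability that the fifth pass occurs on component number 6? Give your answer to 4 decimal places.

0.1631

Y = trial on which the fifth success occurs; negative binomial, r=5, p=0.96.
P(Y=6) = C(5,4) · p^5 · (1−p)^1
= 5 · 0.81537 · 0.04 = 0.163075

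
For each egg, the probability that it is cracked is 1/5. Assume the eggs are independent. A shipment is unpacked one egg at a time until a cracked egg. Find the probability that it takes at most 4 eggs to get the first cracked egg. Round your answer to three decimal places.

Y = number of eggs to the first success; geometric, p = 0.20.
P(Y ≤ 4) = 1 − (1−p)^4 = 1 − 0.40960 = 0.59040

0.590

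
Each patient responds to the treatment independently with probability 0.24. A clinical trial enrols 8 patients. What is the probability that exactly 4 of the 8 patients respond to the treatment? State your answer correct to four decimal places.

0.0775

X ~ Binomial(n=8, p=0.24).
P(X=4) = C(8,4) · p^4 · (1−p)^4
= 70 · 0.0033178 · 0.33362 = 0.077481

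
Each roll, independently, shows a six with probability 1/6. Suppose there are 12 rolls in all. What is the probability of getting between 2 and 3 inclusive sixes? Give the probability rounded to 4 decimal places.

0.4935

X ~ Binomial(12, 0.166667); P(2 ≤ X ≤ 3) = Σ C(12,k) p^k (1−p)^(12−k) over k:
  k=2: C(12,2)·0.166667^2·0.833333^10 = 0.296094
  k=3: C(12,3)·0.166667^3·0.833333^9 = 0.197396
Total = 0.493489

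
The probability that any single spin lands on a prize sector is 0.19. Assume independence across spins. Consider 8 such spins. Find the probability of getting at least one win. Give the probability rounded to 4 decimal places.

P(at least one) = 1 − P(none) = 1 − (1 − 0.19)^8
= 1 − 0.185302 = 0.814698

0.8147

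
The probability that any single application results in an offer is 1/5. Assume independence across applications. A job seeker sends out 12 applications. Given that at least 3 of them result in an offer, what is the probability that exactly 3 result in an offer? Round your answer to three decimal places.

0.535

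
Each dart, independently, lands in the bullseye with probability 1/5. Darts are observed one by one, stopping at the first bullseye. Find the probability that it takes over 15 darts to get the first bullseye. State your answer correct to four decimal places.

Y = number of darts to the first success; geometric, p = 0.20.
P(Y > 15) = P(first 15 all fail) = (1−p)^15 = 0.035184

0.0352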